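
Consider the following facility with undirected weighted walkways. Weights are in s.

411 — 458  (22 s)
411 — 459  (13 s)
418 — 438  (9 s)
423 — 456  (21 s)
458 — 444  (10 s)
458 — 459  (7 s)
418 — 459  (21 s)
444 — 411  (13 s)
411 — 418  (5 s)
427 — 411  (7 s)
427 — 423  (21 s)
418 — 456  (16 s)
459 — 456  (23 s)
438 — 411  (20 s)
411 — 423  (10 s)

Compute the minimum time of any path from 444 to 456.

Settle nodes by increasing distance from 444:
444: 0
458: 10  (via 444)
411: 13  (via 444)
459: 17  (via 458)
418: 18  (via 411)
427: 20  (via 411)
423: 23  (via 411)
438: 27  (via 418)
456: 34  (via 418)
Shortest route: 444–411–418–456 = 34 s.

34 s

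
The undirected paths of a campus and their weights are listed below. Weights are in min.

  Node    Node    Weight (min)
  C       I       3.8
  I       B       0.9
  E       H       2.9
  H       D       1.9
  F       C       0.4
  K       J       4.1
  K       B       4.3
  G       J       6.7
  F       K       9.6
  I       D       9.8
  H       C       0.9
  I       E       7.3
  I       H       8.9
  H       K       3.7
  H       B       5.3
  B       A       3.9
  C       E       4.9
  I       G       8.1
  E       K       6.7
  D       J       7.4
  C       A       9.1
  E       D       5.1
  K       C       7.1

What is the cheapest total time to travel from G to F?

12.3 min

Enumerating some paths:
G–I–C–F: 8.1+3.8+0.4 = 12.3
G–J–K–H–C–F: 6.7+4.1+3.7+0.9+0.4 = 15.8
G–I–B–H–C–F: 8.1+0.9+5.3+0.9+0.4 = 15.6
The minimum is 12.3 min via G–I–C–F.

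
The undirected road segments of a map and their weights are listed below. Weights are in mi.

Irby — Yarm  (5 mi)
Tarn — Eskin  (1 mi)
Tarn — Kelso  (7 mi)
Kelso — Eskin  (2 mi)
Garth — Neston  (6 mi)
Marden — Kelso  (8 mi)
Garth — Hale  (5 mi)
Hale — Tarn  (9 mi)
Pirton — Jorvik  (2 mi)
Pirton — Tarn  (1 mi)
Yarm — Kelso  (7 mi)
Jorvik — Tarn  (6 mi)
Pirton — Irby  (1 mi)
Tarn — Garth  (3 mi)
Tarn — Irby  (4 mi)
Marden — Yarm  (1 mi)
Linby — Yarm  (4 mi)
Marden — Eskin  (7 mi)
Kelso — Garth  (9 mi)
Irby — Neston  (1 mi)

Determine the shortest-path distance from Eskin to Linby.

Running Dijkstra from Eskin:
Eskin: 0
Tarn: 1  (via Eskin)
Kelso: 2  (via Eskin)
Pirton: 2  (via Tarn)
Irby: 3  (via Pirton)
Garth: 4  (via Tarn)
Neston: 4  (via Irby)
Jorvik: 4  (via Pirton)
Marden: 7  (via Eskin)
Yarm: 8  (via Irby)
Hale: 9  (via Garth)
Linby: 12  (via Yarm)
Shortest route: Eskin → Tarn → Pirton → Irby → Yarm → Linby = 12 mi.

12 mi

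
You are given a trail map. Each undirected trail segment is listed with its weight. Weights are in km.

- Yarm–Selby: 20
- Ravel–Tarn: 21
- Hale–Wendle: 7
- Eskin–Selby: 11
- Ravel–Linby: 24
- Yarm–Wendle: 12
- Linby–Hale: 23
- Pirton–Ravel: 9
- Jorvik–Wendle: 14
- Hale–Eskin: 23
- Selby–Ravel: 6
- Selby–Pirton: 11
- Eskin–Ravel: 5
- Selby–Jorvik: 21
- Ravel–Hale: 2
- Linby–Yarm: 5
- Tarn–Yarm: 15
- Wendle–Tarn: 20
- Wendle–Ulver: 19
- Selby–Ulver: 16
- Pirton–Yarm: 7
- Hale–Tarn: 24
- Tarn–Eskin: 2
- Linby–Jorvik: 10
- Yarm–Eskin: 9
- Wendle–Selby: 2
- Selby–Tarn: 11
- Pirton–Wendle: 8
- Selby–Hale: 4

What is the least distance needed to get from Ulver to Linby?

35 km

Compare a few routes:
Ulver → Selby → Wendle → Yarm → Linby: 16+2+12+5 = 35
Ulver → Wendle → Yarm → Linby: 19+12+5 = 36
The minimum is 35 km via Ulver → Selby → Wendle → Yarm → Linby.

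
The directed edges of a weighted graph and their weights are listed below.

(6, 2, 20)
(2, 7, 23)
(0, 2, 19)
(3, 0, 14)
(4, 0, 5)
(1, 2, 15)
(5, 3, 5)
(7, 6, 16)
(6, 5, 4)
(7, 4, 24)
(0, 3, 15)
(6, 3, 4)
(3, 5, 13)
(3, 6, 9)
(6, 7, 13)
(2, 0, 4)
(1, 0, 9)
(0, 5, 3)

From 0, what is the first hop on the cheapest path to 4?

Candidate routes:
0–5–3–6–7–4: 3+5+9+13+24 = 54
0–5–3–6–2–7–4: 3+5+9+20+23+24 = 84
0–2–7–4: 19+23+24 = 66
0–3–6–7–4: 15+9+13+24 = 61
The minimum is 54 via 0–5–3–6–7–4.
So from 0 the first move is to 5.

5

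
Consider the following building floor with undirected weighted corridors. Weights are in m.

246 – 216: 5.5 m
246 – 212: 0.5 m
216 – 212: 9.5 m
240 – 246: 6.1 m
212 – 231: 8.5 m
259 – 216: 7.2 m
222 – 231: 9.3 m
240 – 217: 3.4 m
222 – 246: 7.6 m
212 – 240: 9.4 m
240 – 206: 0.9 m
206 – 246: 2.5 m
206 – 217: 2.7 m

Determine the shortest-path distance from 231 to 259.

Running Dijkstra from 231:
231: 0
212: 8.5  (via 231)
246: 9  (via 212)
222: 9.3  (via 231)
206: 11.5  (via 246)
240: 12.4  (via 206)
217: 14.2  (via 206)
216: 14.5  (via 246)
259: 21.7  (via 216)
Shortest route: 231 → 212 → 246 → 216 → 259 = 21.7 m.

21.7 m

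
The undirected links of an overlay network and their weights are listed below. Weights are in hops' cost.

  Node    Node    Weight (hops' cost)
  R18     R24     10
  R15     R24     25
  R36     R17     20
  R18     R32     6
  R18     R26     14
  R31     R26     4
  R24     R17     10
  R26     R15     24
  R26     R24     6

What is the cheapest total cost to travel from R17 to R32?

Compare a few routes:
R17 - R24 - R18 - R32: 10+10+6 = 26
R17 - R24 - R26 - R18 - R32: 10+6+14+6 = 36
The minimum is 26 hops' cost via R17 - R24 - R18 - R32.

26 hops' cost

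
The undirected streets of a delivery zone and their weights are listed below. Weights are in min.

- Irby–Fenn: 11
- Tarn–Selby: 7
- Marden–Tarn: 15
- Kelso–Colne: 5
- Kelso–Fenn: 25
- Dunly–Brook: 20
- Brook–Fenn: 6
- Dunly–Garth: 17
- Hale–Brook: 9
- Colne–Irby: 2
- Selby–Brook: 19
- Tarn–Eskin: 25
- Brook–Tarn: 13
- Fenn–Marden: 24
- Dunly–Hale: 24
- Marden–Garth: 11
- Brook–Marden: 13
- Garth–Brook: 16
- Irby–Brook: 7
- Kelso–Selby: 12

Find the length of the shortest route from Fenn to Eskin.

44 min

Shortest distances from Fenn:
Fenn: 0
Brook: 6  (via Fenn)
Irby: 11  (via Fenn)
Colne: 13  (via Irby)
Hale: 15  (via Brook)
Kelso: 18  (via Colne)
Marden: 19  (via Brook)
Tarn: 19  (via Brook)
Garth: 22  (via Brook)
Selby: 25  (via Brook)
Dunly: 26  (via Brook)
Eskin: 44  (via Tarn)
Shortest route: Fenn–Brook–Tarn–Eskin = 44 min.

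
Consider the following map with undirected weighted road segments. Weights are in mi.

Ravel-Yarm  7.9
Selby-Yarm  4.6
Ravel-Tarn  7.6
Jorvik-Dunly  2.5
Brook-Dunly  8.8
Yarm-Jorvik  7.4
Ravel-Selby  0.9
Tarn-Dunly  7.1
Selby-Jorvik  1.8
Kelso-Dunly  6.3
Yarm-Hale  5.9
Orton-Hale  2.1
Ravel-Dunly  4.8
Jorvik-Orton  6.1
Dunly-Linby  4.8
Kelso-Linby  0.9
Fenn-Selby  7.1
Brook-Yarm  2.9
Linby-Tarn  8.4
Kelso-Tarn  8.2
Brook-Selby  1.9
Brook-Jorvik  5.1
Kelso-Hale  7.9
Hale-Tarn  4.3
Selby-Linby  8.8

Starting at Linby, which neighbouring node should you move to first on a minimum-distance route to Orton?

Candidate routes:
Linby–Dunly–Jorvik–Orton: 4.8+2.5+6.1 = 13.4
Linby–Kelso–Hale–Orton: 0.9+7.9+2.1 = 10.9
Linby–Kelso–Tarn–Hale–Orton: 0.9+8.2+4.3+2.1 = 15.5
Linby–Tarn–Hale–Orton: 8.4+4.3+2.1 = 14.8
The minimum is 10.9 mi via Linby–Kelso–Hale–Orton.
So from Linby the first move is to Kelso.

Kelso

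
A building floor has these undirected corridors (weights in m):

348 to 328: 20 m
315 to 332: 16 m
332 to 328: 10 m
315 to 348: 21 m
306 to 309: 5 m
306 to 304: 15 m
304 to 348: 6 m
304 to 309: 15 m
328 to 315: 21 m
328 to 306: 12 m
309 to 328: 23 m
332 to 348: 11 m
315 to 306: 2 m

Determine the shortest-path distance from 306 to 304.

Shortest distances from 306:
306: 0
315: 2  (via 306)
309: 5  (via 306)
328: 12  (via 306)
304: 15  (via 306)
Shortest route: 306 → 304 = 15 m.

15 m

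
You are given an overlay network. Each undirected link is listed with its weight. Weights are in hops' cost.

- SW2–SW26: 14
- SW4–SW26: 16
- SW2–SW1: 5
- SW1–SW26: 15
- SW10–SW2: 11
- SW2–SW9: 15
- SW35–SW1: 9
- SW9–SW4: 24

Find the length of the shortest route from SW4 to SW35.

Running Dijkstra from SW4:
SW4: 0
SW26: 16  (via SW4)
SW9: 24  (via SW4)
SW2: 30  (via SW26)
SW1: 31  (via SW26)
SW35: 40  (via SW1)
Shortest route: SW4–SW26–SW1–SW35 = 40 hops' cost.

40 hops' cost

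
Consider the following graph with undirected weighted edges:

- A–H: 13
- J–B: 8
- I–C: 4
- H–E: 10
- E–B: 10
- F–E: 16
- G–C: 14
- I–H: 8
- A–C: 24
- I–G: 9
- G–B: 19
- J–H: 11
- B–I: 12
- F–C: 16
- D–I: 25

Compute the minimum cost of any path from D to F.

Settle nodes by increasing distance from D:
D: 0
I: 25  (via D)
C: 29  (via I)
H: 33  (via I)
G: 34  (via I)
B: 37  (via I)
E: 43  (via H)
J: 44  (via H)
F: 45  (via C)
Shortest route: D–I–C–F = 45.

45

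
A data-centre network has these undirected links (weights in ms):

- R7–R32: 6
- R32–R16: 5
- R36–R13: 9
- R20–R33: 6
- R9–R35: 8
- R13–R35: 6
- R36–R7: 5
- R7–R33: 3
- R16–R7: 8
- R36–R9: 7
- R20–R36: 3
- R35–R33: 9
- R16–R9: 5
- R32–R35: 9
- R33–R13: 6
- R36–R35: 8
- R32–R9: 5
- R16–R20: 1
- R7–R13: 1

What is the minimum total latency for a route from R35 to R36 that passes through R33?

Best R35 to R33: R35 → R33 costing 9
Shortest R33→R36: R33 → R7 → R36 = 8
Total via R33: 9 + 8 = 17 ms.

17 ms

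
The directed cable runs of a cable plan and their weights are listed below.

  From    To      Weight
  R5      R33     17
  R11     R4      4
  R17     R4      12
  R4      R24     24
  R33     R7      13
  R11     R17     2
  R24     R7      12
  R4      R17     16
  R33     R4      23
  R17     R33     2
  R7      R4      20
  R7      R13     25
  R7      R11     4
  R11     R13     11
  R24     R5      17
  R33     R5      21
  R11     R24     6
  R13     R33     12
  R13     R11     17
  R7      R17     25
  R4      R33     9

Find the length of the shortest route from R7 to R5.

27

Running Dijkstra from R7:
R7: 0
R11: 4  (via R7)
R17: 6  (via R11)
R33: 8  (via R17)
R4: 8  (via R11)
R24: 10  (via R11)
R13: 15  (via R11)
R5: 27  (via R24)
Shortest route: R7 → R11 → R24 → R5 = 27.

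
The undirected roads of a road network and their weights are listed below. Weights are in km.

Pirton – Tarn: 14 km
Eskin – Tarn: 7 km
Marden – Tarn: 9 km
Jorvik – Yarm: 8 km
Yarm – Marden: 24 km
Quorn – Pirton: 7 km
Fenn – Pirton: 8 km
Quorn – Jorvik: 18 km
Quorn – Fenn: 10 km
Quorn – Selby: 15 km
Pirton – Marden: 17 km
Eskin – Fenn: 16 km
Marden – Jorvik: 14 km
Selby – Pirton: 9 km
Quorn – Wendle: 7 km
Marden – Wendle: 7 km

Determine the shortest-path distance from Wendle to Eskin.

Compare a few routes:
Wendle - Quorn - Pirton - Fenn - Eskin: 7+7+8+16 = 38
Wendle - Quorn - Pirton - Tarn - Eskin: 7+7+14+7 = 35
Wendle - Marden - Tarn - Eskin: 7+9+7 = 23
Wendle - Quorn - Fenn - Eskin: 7+10+16 = 33
Cheapest is Wendle - Marden - Tarn - Eskin at 23 km.

23 km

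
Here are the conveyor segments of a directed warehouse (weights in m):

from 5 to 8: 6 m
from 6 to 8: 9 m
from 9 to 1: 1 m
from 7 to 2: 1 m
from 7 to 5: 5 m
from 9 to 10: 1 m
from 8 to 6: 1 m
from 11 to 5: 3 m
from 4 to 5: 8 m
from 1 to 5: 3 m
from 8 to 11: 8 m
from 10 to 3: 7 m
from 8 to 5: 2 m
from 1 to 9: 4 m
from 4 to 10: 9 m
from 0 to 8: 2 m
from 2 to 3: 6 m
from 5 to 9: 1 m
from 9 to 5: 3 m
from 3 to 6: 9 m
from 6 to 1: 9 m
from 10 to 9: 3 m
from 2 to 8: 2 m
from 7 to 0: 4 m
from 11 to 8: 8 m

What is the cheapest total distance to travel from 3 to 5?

20 m

Shortest distances from 3:
3: 0
6: 9  (via 3)
1: 18  (via 6)
8: 18  (via 6)
5: 20  (via 8)
Shortest route: 3–6–8–5 = 20 m.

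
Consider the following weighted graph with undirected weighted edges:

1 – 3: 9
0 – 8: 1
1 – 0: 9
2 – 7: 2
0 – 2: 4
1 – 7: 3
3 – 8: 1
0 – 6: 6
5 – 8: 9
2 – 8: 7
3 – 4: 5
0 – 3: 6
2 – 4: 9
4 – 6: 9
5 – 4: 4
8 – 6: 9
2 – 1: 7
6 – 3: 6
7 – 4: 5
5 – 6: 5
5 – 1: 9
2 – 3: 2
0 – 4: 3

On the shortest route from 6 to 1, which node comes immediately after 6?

Compare a few routes:
6 - 3 - 2 - 7 - 1: 6+2+2+3 = 13
6 - 5 - 1: 5+9 = 14
6 - 3 - 1: 6+9 = 15
6 - 3 - 2 - 1: 6+2+7 = 15
Cheapest is 6 - 3 - 2 - 7 - 1 at 13.
So from 6 the first move is to 3.

3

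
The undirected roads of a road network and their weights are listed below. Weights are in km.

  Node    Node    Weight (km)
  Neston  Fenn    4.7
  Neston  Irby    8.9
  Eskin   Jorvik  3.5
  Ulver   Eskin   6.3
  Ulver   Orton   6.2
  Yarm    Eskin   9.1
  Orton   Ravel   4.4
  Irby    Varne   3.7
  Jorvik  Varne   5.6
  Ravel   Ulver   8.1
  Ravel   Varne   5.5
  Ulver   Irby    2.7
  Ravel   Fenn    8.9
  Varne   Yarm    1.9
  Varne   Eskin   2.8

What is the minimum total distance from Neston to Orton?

Candidate routes:
Neston–Fenn–Ravel–Orton: 4.7+8.9+4.4 = 18
Neston–Irby–Ulver–Orton: 8.9+2.7+6.2 = 17.8
Cheapest is Neston–Irby–Ulver–Orton at 17.8 km.

17.8 km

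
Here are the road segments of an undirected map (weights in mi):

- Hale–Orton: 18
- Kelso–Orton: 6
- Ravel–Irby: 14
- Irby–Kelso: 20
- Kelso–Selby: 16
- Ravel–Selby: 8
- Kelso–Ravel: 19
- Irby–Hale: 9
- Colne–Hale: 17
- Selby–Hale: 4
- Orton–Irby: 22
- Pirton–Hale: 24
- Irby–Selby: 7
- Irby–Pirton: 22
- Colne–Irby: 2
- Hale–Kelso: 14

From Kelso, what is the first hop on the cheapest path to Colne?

Candidate routes:
Kelso–Irby–Colne: 20+2 = 22
Kelso–Hale–Irby–Colne: 14+9+2 = 25
Kelso–Selby–Irby–Colne: 16+7+2 = 25
Cheapest is Kelso–Irby–Colne at 22 mi.
So from Kelso the first move is to Irby.

Irby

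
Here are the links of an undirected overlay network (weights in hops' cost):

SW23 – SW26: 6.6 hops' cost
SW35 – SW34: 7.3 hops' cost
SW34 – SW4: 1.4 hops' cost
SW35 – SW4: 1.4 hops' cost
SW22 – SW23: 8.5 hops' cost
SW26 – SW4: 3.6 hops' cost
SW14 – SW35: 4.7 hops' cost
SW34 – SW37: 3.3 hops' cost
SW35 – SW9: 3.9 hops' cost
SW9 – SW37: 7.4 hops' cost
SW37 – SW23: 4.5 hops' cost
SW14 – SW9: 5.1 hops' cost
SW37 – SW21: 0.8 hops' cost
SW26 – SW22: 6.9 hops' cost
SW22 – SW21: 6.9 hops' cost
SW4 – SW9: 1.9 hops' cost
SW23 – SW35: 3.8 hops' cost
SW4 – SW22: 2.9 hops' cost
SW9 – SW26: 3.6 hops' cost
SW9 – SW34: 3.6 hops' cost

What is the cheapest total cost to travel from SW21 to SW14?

Shortest distances from SW21:
SW21: 0
SW37: 0.8  (via SW21)
SW34: 4.1  (via SW37)
SW23: 5.3  (via SW37)
SW4: 5.5  (via SW34)
SW22: 6.9  (via SW21)
SW35: 6.9  (via SW4)
SW9: 7.4  (via SW4)
SW26: 9.1  (via SW4)
SW14: 11.6  (via SW35)
Shortest route: SW21 → SW37 → SW34 → SW4 → SW35 → SW14 = 11.6 hops' cost.

11.6 hops' cost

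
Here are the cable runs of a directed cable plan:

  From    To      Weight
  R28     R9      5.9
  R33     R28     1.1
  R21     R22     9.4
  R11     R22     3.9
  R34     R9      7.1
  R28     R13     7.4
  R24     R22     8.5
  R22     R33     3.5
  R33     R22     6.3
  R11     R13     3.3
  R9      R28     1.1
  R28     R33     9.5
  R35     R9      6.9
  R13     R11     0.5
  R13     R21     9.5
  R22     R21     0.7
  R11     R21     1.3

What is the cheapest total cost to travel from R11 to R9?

14.4

Shortest distances from R11:
R11: 0
R21: 1.3  (via R11)
R13: 3.3  (via R11)
R22: 3.9  (via R11)
R33: 7.4  (via R22)
R28: 8.5  (via R33)
R9: 14.4  (via R28)
Shortest route: R11–R22–R33–R28–R9 = 14.4.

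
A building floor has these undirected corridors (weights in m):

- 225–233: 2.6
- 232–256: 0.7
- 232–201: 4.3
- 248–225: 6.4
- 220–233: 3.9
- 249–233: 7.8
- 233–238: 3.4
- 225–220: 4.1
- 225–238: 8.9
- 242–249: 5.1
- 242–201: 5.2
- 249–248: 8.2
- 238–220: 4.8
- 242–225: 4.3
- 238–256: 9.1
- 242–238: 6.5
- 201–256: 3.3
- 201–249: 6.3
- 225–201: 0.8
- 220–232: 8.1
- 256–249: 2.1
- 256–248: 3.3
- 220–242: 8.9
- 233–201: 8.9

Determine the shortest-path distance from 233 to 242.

Shortest distances from 233:
233: 0
225: 2.6  (via 233)
238: 3.4  (via 233)
201: 3.4  (via 225)
220: 3.9  (via 233)
256: 6.7  (via 201)
242: 6.9  (via 225)
Shortest route: 233–225–242 = 6.9 m.

6.9 m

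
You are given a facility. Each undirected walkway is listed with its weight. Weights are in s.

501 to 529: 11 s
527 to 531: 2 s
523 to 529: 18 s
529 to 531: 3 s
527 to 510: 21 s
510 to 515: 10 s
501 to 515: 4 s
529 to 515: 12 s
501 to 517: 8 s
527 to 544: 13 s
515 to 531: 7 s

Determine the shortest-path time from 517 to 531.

Settle nodes by increasing distance from 517:
517: 0
501: 8  (via 517)
515: 12  (via 501)
529: 19  (via 501)
531: 19  (via 515)
Shortest route: 517–501–515–531 = 19 s.

19 s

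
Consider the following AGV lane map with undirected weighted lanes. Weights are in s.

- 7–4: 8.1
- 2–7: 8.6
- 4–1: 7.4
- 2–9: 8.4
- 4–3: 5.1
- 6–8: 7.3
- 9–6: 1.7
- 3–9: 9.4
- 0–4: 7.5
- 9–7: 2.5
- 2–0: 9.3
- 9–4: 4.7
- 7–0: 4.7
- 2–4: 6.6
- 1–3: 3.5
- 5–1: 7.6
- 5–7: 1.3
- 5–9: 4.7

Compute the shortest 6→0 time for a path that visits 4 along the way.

Shortest 6→4: 6 → 9 → 4 = 6.4
Best 4 to 0: 4 → 0 costing 7.5
Total via 4: 6.4 + 7.5 = 13.9 s.

13.9 s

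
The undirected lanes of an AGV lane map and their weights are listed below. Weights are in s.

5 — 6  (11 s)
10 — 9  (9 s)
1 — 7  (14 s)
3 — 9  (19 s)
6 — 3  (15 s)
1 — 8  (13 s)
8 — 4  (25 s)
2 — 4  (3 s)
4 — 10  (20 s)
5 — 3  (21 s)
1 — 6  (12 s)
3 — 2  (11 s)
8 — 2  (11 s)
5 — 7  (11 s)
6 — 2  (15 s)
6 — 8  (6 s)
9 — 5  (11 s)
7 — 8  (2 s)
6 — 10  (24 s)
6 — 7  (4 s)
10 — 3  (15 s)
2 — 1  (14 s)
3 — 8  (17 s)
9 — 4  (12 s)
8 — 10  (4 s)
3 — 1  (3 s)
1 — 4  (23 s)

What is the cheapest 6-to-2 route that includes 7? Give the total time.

17 s

Shortest 6→7: 6 → 7 = 4
Shortest 7→2: 7 → 8 → 2 = 13
Total via 7: 4 + 13 = 17 s.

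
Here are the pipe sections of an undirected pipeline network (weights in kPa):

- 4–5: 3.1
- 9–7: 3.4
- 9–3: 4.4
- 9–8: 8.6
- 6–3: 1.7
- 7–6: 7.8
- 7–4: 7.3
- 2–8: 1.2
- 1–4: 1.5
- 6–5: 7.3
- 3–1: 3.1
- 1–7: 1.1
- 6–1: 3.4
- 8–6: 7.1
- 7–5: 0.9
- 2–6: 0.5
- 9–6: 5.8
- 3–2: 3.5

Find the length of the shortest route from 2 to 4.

5.4 kPa

Running Dijkstra from 2:
2: 0
6: 0.5  (via 2)
8: 1.2  (via 2)
3: 2.2  (via 6)
1: 3.9  (via 6)
7: 5  (via 1)
4: 5.4  (via 1)
Shortest route: 2 → 6 → 1 → 4 = 5.4 kPa.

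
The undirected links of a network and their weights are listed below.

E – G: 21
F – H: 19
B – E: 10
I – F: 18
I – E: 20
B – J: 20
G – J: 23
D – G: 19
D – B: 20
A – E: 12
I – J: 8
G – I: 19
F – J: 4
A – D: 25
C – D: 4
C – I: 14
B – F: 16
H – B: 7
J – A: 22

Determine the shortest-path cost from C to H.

31

Compare a few routes:
C → D → B → H: 4+20+7 = 31
C → I → J → F → H: 14+8+4+19 = 45
The minimum is 31 via C → D → B → H.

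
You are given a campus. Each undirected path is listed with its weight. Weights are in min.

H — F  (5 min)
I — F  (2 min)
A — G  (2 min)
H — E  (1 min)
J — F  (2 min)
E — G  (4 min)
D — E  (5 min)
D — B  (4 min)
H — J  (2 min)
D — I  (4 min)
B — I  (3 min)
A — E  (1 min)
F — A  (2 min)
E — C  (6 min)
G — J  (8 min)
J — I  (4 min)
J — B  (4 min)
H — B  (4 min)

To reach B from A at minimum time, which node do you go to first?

Compare a few routes:
A–F–I–B: 2+2+3 = 7
A–E–H–B: 1+1+4 = 6
A–F–J–B: 2+2+4 = 8
A–E–H–J–B: 1+1+2+4 = 8
The minimum is 6 min via A–E–H–B.
So from A the first move is to E.

E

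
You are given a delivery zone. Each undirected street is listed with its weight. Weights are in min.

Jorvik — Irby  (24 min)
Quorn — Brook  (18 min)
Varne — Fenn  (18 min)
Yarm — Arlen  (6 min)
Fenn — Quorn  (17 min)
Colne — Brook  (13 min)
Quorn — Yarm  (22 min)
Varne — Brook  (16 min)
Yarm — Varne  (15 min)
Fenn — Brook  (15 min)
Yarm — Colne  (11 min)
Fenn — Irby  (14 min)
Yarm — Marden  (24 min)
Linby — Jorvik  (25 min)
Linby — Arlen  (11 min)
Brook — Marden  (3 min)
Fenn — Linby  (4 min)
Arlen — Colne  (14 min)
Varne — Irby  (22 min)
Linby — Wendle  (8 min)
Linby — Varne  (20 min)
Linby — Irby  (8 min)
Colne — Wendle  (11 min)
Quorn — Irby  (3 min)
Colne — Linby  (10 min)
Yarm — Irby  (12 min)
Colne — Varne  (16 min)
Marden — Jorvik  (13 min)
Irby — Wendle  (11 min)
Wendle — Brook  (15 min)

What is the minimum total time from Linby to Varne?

20 min

Shortest distances from Linby:
Linby: 0
Fenn: 4  (via Linby)
Irby: 8  (via Linby)
Wendle: 8  (via Linby)
Colne: 10  (via Linby)
Arlen: 11  (via Linby)
Quorn: 11  (via Irby)
Yarm: 17  (via Arlen)
Brook: 19  (via Fenn)
Varne: 20  (via Linby)
Shortest route: Linby–Varne = 20 min.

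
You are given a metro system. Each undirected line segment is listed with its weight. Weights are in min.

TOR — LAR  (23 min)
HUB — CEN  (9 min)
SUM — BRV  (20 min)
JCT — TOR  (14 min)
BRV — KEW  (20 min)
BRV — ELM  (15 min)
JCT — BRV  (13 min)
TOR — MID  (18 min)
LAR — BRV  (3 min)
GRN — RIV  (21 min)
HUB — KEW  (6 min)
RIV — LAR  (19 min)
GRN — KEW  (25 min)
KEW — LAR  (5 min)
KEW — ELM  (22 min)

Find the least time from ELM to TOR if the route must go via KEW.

Shortest ELM→KEW: ELM–KEW = 22
Shortest KEW→TOR: KEW–LAR–TOR = 28
Total via KEW: 22 + 28 = 50 min.

50 min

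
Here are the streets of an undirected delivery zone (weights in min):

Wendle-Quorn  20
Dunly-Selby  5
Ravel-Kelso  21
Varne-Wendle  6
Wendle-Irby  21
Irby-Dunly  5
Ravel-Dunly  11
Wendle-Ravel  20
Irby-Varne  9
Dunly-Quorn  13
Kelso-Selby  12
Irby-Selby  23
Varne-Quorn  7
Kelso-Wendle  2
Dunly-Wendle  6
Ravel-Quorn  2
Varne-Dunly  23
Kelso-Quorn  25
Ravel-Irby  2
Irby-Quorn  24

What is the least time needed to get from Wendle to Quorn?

Candidate routes:
Wendle - Dunly - Irby - Ravel - Quorn: 6+5+2+2 = 15
Wendle - Varne - Quorn: 6+7 = 13
Wendle - Varne - Irby - Ravel - Quorn: 6+9+2+2 = 19
Cheapest is Wendle - Varne - Quorn at 13 min.

13 min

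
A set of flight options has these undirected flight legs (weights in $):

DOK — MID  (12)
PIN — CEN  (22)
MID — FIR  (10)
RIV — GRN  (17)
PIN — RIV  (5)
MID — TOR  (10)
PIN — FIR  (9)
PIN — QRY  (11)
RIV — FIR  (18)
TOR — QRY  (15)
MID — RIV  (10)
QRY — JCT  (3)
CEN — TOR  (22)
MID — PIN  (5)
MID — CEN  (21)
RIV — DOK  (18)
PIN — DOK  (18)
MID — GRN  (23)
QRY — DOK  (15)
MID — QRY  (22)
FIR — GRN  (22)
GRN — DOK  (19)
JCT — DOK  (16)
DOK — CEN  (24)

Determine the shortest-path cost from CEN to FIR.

$31

Shortest distances from CEN:
CEN: 0
MID: 21  (via CEN)
TOR: 22  (via CEN)
PIN: 22  (via CEN)
DOK: 24  (via CEN)
RIV: 27  (via PIN)
FIR: 31  (via MID)
Shortest route: CEN → MID → FIR = $31.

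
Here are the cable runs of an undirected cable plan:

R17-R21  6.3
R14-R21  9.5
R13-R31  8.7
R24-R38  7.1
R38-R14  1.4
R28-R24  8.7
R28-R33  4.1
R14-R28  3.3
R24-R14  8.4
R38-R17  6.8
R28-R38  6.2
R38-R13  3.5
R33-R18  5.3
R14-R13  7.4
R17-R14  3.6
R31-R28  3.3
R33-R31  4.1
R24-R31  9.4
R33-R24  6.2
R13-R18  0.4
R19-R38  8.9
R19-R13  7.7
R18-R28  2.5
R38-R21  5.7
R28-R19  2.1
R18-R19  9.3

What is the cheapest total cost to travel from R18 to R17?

Compare a few routes:
R18 → R13 → R38 → R17: 0.4+3.5+6.8 = 10.7
R18 → R13 → R38 → R14 → R17: 0.4+3.5+1.4+3.6 = 8.9
R18 → R28 → R14 → R17: 2.5+3.3+3.6 = 9.4
R18 → R13 → R14 → R17: 0.4+7.4+3.6 = 11.4
Cheapest is R18 → R13 → R38 → R14 → R17 at 8.9.

8.9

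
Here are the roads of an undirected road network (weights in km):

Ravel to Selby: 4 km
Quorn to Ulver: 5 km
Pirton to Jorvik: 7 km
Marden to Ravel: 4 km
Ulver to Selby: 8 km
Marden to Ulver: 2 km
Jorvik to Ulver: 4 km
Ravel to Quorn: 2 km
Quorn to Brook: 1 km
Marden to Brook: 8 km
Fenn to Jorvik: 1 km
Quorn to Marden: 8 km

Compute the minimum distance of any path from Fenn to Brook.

Compare a few routes:
Fenn → Jorvik → Ulver → Marden → Brook: 1+4+2+8 = 15
Fenn → Jorvik → Ulver → Marden → Ravel → Quorn → Brook: 1+4+2+4+2+1 = 14
Fenn → Jorvik → Ulver → Quorn → Brook: 1+4+5+1 = 11
The minimum is 11 km via Fenn → Jorvik → Ulver → Quorn → Brook.

11 km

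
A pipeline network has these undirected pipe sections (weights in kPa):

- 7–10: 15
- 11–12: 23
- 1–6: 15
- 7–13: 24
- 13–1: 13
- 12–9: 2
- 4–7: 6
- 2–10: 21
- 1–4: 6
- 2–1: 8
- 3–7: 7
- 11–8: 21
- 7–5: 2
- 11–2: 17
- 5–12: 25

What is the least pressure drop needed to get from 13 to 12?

Running Dijkstra from 13:
13: 0
1: 13  (via 13)
4: 19  (via 1)
2: 21  (via 1)
7: 24  (via 13)
5: 26  (via 7)
6: 28  (via 1)
3: 31  (via 7)
11: 38  (via 2)
10: 39  (via 7)
12: 51  (via 5)
Shortest route: 13–7–5–12 = 51 kPa.

51 kPa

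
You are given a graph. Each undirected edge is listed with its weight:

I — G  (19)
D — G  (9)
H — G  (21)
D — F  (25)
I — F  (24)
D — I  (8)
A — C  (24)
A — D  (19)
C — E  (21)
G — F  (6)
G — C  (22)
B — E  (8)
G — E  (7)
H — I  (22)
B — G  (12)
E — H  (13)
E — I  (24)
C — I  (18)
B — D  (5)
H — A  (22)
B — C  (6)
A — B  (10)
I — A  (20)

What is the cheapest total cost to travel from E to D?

13

Enumerating some paths:
E - G - B - D: 7+12+5 = 24
E - B - D: 8+5 = 13
E - G - D: 7+9 = 16
Cheapest is E - B - D at 13.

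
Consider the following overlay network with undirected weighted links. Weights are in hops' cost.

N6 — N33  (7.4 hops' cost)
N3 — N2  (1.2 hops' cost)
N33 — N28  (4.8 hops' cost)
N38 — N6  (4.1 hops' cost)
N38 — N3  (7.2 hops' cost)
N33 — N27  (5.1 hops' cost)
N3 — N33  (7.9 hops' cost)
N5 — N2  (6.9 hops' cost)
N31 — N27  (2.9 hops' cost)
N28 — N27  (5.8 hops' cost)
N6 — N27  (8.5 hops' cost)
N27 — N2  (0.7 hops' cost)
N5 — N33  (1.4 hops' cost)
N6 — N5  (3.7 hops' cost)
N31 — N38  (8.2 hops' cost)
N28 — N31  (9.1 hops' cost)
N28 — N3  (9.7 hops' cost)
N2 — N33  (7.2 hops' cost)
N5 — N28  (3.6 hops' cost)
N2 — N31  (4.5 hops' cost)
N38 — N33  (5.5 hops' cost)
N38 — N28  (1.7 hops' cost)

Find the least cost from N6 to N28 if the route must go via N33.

9.9 hops' cost

Shortest N6→N33: N6 → N5 → N33 = 5.1
Shortest N33→N28: N33 → N28 = 4.8
Total via N33: 5.1 + 4.8 = 9.9 hops' cost.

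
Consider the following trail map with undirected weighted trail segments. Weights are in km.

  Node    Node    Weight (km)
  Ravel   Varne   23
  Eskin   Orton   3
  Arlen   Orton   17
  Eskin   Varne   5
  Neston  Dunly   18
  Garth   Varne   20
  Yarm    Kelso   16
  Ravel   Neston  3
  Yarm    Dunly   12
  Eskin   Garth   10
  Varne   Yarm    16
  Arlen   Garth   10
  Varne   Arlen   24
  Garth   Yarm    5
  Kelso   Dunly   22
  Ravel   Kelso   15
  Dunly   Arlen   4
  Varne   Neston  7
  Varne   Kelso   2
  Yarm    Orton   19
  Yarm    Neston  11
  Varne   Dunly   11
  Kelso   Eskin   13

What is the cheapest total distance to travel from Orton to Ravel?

18 km

Running Dijkstra from Orton:
Orton: 0
Eskin: 3  (via Orton)
Varne: 8  (via Eskin)
Kelso: 10  (via Varne)
Garth: 13  (via Eskin)
Neston: 15  (via Varne)
Arlen: 17  (via Orton)
Ravel: 18  (via Neston)
Shortest route: Orton–Eskin–Varne–Neston–Ravel = 18 km.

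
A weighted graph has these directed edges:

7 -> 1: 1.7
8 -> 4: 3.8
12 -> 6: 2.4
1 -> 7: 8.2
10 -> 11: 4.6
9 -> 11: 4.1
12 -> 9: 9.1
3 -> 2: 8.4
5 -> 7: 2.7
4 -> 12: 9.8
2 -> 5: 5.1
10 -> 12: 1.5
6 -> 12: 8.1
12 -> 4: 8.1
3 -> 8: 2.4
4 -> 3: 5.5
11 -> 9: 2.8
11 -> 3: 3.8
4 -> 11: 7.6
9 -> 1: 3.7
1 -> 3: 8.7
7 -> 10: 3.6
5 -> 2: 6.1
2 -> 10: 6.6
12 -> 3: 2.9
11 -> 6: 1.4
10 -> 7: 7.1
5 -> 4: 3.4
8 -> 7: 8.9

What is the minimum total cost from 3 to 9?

16.6

Compare a few routes:
3–2–10–11–9: 8.4+6.6+4.6+2.8 = 22.4
3–8–7–10–11–9: 2.4+8.9+3.6+4.6+2.8 = 22.3
3–8–4–11–9: 2.4+3.8+7.6+2.8 = 16.6
3–8–4–12–9: 2.4+3.8+9.8+9.1 = 25.1
Cheapest is 3–8–4–11–9 at 16.6.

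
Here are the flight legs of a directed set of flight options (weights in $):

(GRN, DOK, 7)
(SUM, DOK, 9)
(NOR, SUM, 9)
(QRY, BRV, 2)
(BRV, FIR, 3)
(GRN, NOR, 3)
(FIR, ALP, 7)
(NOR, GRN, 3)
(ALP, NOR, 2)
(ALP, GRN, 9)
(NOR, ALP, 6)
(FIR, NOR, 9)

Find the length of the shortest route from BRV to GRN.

Running Dijkstra from BRV:
BRV: 0
FIR: 3  (via BRV)
ALP: 10  (via FIR)
NOR: 12  (via FIR)
GRN: 15  (via NOR)
Shortest route: BRV → FIR → NOR → GRN = $15.

$15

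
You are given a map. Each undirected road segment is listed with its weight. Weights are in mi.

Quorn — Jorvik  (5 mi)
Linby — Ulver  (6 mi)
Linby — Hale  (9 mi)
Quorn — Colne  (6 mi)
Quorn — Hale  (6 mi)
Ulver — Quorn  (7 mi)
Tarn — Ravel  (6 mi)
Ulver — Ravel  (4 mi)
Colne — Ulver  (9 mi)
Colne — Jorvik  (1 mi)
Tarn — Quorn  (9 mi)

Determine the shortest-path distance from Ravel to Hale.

17 mi

Enumerating some paths:
Ravel - Ulver - Linby - Hale: 4+6+9 = 19
Ravel - Ulver - Quorn - Hale: 4+7+6 = 17
The minimum is 17 mi via Ravel - Ulver - Quorn - Hale.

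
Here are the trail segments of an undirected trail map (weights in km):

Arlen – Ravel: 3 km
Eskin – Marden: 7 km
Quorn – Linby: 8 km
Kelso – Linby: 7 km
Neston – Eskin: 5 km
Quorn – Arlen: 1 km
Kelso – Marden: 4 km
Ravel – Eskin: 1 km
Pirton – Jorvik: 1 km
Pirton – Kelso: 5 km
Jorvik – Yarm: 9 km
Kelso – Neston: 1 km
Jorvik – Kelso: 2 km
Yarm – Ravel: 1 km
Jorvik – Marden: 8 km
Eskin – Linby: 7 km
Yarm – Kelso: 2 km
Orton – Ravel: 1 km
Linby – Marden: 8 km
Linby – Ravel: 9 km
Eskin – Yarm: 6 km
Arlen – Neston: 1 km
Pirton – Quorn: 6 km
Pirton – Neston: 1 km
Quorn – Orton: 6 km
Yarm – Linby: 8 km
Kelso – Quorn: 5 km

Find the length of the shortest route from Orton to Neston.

5 km

Enumerating some paths:
Orton - Ravel - Eskin - Neston: 1+1+5 = 7
Orton - Ravel - Yarm - Kelso - Neston: 1+1+2+1 = 5
Orton - Ravel - Yarm - Kelso - Jorvik - Pirton - Neston: 1+1+2+2+1+1 = 8
Orton - Quorn - Arlen - Neston: 6+1+1 = 8
The minimum is 5 km via Orton - Ravel - Yarm - Kelso - Neston.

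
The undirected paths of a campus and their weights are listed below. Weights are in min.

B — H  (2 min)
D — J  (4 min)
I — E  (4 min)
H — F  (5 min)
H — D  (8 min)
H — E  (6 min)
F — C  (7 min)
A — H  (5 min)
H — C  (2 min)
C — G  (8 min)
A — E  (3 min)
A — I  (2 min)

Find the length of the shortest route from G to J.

22 min

Candidate routes:
G–C–H–D–J: 8+2+8+4 = 22
G–C–F–H–D–J: 8+7+5+8+4 = 32
The minimum is 22 min via G–C–H–D–J.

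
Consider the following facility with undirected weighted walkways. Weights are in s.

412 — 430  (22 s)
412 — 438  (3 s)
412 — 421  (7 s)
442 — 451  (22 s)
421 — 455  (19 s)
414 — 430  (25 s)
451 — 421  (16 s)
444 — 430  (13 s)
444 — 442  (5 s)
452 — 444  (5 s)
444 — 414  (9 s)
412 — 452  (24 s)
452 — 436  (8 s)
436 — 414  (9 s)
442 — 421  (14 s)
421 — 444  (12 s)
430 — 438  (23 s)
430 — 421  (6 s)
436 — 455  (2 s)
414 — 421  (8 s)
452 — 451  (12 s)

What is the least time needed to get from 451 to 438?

26 s

Enumerating some paths:
451–421–412–438: 16+7+3 = 26
451–452–444–421–412–438: 12+5+12+7+3 = 39
451–452–412–438: 12+24+3 = 39
The minimum is 26 s via 451–421–412–438.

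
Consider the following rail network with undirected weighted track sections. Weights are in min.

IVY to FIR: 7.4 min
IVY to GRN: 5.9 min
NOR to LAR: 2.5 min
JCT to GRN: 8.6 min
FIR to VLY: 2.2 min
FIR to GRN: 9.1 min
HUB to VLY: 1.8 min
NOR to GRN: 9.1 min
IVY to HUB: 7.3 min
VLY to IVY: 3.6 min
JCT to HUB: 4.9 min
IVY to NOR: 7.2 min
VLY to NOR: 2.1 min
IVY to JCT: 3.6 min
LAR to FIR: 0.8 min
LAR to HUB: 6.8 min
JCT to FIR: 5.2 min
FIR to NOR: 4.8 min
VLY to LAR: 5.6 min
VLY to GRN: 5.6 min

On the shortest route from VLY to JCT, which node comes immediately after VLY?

Enumerating some paths:
VLY–FIR–JCT: 2.2+5.2 = 7.4
VLY–IVY–JCT: 3.6+3.6 = 7.2
VLY–HUB–JCT: 1.8+4.9 = 6.7
VLY–NOR–LAR–FIR–JCT: 2.1+2.5+0.8+5.2 = 10.6
Cheapest is VLY–HUB–JCT at 6.7 min.
So from VLY the first move is to HUB.

HUB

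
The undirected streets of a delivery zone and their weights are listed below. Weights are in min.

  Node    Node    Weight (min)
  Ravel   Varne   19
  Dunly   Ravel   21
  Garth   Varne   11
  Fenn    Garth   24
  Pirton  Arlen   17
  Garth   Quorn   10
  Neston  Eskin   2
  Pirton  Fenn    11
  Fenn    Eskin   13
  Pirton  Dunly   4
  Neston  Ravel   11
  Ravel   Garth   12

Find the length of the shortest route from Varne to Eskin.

32 min

Compare a few routes:
Varne → Garth → Ravel → Neston → Eskin: 11+12+11+2 = 36
Varne → Ravel → Neston → Eskin: 19+11+2 = 32
Varne → Garth → Fenn → Eskin: 11+24+13 = 48
The minimum is 32 min via Varne → Ravel → Neston → Eskin.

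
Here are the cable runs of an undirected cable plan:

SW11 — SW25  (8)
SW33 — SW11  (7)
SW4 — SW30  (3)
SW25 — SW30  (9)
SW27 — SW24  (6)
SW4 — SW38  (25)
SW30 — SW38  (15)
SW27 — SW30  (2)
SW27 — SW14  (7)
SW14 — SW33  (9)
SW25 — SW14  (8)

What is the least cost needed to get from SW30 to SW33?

Running Dijkstra from SW30:
SW30: 0
SW27: 2  (via SW30)
SW4: 3  (via SW30)
SW24: 8  (via SW27)
SW14: 9  (via SW27)
SW25: 9  (via SW30)
SW38: 15  (via SW30)
SW11: 17  (via SW25)
SW33: 18  (via SW14)
Shortest route: SW30–SW27–SW14–SW33 = 18.

18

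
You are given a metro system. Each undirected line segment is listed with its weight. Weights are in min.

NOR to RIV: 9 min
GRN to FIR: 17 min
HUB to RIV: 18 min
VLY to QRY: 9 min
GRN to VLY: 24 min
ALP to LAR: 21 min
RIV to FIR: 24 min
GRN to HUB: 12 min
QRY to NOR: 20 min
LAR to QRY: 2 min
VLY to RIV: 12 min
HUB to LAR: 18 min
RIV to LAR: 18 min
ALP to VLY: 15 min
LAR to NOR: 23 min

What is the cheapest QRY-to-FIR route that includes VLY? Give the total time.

Best QRY to VLY: QRY–VLY costing 9
Best VLY to FIR: VLY–RIV–FIR costing 36
Total via VLY: 9 + 36 = 45 min.

45 min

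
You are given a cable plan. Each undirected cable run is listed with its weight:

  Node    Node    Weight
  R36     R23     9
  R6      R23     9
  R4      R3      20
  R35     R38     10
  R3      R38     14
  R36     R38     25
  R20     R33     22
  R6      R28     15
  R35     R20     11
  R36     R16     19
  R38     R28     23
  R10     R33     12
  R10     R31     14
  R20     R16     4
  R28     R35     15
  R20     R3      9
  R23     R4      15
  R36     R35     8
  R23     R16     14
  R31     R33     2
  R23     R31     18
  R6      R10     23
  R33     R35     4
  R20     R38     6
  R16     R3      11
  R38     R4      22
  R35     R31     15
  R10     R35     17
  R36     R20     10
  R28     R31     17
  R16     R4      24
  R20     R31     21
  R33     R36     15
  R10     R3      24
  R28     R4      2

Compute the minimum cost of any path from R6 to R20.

27

Shortest distances from R6:
R6: 0
R23: 9  (via R6)
R28: 15  (via R6)
R4: 17  (via R28)
R36: 18  (via R23)
R16: 23  (via R23)
R10: 23  (via R6)
R35: 26  (via R36)
R31: 27  (via R23)
R20: 27  (via R16)
Shortest route: R6–R23–R16–R20 = 27.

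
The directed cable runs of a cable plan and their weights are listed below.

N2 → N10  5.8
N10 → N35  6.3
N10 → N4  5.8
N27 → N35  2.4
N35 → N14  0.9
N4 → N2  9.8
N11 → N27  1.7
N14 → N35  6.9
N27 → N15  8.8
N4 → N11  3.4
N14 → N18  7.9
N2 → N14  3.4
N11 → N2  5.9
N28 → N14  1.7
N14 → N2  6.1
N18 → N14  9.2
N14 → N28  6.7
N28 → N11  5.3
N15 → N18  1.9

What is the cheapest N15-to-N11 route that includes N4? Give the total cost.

Shortest N15→N4: N15–N18–N14–N2–N10–N4 = 28.8
Best N4 to N11: N4–N11 costing 3.4
Total via N4: 28.8 + 3.4 = 32.2.

32.2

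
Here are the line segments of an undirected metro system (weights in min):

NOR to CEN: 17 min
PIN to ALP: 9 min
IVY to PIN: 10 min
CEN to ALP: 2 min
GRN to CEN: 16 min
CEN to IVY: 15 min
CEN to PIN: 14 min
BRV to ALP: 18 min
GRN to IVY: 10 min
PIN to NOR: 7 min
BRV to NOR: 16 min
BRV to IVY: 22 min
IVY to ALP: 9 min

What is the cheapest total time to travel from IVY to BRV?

Shortest distances from IVY:
IVY: 0
ALP: 9  (via IVY)
GRN: 10  (via IVY)
PIN: 10  (via IVY)
CEN: 11  (via ALP)
NOR: 17  (via PIN)
BRV: 22  (via IVY)
Shortest route: IVY–BRV = 22 min.

22 min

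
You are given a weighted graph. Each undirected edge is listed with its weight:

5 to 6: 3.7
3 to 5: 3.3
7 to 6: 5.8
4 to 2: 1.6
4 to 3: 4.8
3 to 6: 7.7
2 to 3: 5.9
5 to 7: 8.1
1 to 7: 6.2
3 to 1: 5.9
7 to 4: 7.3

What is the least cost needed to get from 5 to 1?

9.2

Shortest distances from 5:
5: 0
3: 3.3  (via 5)
6: 3.7  (via 5)
4: 8.1  (via 3)
7: 8.1  (via 5)
1: 9.2  (via 3)
Shortest route: 5–3–1 = 9.2.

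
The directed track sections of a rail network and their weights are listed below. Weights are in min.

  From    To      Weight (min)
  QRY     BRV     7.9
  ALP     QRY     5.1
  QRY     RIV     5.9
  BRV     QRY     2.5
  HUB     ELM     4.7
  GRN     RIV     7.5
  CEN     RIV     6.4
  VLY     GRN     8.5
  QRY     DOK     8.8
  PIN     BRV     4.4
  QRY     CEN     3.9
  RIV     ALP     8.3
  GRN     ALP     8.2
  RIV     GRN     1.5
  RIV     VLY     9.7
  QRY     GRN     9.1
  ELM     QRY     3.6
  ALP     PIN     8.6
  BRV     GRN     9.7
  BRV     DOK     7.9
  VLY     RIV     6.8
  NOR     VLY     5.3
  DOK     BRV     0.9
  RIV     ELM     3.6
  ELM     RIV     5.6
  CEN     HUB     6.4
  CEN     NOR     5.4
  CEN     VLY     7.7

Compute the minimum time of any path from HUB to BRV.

Compare a few routes:
HUB - ELM - RIV - ALP - PIN - BRV: 4.7+5.6+8.3+8.6+4.4 = 31.6
HUB - ELM - QRY - DOK - BRV: 4.7+3.6+8.8+0.9 = 18
HUB - ELM - QRY - BRV: 4.7+3.6+7.9 = 16.2
Cheapest is HUB - ELM - QRY - BRV at 16.2 min.

16.2 min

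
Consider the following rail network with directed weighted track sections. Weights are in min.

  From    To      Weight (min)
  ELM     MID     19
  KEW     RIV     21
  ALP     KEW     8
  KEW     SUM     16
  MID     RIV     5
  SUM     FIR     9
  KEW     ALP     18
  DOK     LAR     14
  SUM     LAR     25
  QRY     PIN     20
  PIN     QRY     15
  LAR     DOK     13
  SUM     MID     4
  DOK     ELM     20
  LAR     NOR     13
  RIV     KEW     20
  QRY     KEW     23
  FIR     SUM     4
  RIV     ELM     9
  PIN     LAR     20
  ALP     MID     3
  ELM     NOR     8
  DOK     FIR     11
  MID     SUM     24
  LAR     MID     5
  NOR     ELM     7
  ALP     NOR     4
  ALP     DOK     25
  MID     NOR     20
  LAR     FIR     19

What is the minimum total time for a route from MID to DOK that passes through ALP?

68 min

Shortest MID→ALP: MID → RIV → KEW → ALP = 43
Shortest ALP→DOK: ALP → DOK = 25
Total via ALP: 43 + 25 = 68 min.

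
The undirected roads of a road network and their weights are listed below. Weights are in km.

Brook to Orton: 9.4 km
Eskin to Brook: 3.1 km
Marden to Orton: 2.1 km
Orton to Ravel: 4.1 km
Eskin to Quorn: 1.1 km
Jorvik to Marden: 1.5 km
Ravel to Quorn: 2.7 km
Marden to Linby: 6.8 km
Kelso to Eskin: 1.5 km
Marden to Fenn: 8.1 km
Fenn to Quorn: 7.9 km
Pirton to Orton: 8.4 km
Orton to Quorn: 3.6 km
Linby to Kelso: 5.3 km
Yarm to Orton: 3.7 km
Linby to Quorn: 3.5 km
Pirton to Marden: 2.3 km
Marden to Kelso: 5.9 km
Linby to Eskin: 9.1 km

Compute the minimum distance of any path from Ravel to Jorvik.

7.7 km

Enumerating some paths:
Ravel - Orton - Marden - Jorvik: 4.1+2.1+1.5 = 7.7
Ravel - Quorn - Orton - Marden - Jorvik: 2.7+3.6+2.1+1.5 = 9.9
Cheapest is Ravel - Orton - Marden - Jorvik at 7.7 km.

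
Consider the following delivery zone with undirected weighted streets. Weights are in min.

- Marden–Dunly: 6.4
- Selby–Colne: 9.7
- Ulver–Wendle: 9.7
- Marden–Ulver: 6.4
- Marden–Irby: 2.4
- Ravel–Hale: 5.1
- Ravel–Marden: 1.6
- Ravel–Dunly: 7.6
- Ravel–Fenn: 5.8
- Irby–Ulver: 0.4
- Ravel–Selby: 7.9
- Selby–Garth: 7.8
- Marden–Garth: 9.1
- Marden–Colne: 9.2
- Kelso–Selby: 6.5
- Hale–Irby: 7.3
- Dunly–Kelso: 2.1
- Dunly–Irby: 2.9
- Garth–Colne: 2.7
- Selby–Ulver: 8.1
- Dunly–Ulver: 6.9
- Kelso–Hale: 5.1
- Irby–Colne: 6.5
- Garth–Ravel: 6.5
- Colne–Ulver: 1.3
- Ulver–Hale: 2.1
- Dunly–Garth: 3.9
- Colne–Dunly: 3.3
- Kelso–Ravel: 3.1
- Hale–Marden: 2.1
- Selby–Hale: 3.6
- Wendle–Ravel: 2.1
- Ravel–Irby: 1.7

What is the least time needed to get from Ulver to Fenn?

Enumerating some paths:
Ulver - Irby - Ravel - Fenn: 0.4+1.7+5.8 = 7.9
Ulver - Irby - Marden - Ravel - Fenn: 0.4+2.4+1.6+5.8 = 10.2
The minimum is 7.9 min via Ulver - Irby - Ravel - Fenn.

7.9 min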